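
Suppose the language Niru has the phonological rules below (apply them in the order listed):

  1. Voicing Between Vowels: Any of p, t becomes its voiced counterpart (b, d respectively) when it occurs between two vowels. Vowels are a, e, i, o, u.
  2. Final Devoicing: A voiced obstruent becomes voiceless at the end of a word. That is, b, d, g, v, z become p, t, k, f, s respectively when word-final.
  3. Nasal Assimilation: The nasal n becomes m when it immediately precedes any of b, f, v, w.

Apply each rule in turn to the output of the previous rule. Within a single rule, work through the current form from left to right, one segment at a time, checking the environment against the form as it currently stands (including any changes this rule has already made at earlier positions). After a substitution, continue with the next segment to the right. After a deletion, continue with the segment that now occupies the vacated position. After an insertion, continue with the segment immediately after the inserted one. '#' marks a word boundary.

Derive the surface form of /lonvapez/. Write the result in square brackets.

1 Voicing Between Vowels: [lonvapez] → [lonvabez]
2 Final Devoicing: [lonvabez] → [lonvabes]
3 Nasal Assimilation: [lonvabes] → [lomvabes]

[lomvabes]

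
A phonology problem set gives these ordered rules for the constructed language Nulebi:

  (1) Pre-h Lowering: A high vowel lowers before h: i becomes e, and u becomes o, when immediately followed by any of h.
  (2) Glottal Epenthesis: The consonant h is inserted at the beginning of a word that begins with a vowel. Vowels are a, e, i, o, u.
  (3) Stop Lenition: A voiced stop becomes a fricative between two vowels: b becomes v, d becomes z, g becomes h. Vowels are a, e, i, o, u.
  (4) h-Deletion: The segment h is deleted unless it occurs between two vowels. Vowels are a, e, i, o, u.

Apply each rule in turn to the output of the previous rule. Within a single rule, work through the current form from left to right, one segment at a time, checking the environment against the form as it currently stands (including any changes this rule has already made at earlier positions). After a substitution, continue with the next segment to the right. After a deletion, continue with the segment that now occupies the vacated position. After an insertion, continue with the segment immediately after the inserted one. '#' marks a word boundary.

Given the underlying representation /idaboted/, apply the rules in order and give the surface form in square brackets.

[izavoted]

(1) Pre-h Lowering: no change — [idaboted]
(2) Glottal Epenthesis: [idaboted] → [hidaboted]
(3) Stop Lenition: [hidaboted] → [hizavoted]
(4) h-Deletion: [hizavoted] → [izavoted]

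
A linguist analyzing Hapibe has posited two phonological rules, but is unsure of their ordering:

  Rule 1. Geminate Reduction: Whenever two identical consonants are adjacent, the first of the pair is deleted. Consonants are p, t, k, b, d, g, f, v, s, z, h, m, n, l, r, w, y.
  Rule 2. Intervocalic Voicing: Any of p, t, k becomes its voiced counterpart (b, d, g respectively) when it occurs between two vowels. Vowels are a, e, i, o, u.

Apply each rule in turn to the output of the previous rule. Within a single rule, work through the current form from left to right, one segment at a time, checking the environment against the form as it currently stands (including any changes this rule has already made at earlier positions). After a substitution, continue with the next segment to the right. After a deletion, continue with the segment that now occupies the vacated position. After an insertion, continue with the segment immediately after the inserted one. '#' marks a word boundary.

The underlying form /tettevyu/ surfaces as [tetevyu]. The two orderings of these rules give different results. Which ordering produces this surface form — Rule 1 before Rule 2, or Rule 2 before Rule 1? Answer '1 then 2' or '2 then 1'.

2 then 1

Order 1 then 2:
  1 Geminate Reduction: [tettevyu] → [tetevyu]
  2 Intervocalic Voicing: [tetevyu] → [tedevyu]
  result: [tedevyu]
Order 2 then 1:
  2 Intervocalic Voicing: no change — [tettevyu]
  1 Geminate Reduction: [tettevyu] → [tetevyu]
  result: [tetevyu]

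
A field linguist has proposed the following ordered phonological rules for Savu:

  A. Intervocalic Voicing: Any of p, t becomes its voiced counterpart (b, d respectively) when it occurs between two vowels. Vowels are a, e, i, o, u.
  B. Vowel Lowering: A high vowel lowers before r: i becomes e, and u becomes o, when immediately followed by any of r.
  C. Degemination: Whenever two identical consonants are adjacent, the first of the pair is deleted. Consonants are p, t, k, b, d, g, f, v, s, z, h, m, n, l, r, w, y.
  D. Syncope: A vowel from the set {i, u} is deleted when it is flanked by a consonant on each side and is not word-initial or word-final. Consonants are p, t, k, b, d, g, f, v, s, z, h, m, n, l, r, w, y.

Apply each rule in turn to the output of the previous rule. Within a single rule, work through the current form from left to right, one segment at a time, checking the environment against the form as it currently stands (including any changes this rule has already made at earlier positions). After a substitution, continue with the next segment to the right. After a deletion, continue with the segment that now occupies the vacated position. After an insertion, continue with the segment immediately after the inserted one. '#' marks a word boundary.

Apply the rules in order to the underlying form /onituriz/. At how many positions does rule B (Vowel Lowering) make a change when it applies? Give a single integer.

A Intervocalic Voicing: [onituriz] → [oniduriz]
B Vowel Lowering: [oniduriz] → [onidoriz]
C Degemination: no change — [onidoriz]
D Syncope: [onidoriz] → [ondorz]
Rule B changed 1 position(s).

1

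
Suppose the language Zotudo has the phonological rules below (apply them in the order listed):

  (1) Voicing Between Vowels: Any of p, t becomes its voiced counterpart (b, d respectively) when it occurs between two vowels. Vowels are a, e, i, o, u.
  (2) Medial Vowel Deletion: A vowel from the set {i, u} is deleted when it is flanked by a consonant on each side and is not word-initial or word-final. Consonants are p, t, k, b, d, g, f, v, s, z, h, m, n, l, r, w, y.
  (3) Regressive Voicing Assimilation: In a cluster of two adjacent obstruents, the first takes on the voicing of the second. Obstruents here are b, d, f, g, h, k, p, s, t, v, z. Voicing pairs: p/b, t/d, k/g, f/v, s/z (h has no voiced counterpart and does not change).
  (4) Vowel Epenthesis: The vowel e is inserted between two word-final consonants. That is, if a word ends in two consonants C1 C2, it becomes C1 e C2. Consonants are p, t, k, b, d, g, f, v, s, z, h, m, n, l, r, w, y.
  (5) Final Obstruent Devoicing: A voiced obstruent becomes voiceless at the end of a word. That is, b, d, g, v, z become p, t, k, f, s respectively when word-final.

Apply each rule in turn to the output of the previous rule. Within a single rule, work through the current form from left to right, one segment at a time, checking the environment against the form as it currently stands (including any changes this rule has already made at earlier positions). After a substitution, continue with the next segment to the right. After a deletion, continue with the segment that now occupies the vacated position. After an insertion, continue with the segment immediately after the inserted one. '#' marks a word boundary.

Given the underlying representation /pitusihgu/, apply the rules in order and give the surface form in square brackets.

(1) Voicing Between Vowels: [pitusihgu] → [pidusihgu]
(2) Medial Vowel Deletion: [pidusihgu] → [pdshgu]
(3) Regressive Voicing Assimilation: [pdshgu] → [btshgu]
(4) Vowel Epenthesis: no change — [btshgu]
(5) Final Obstruent Devoicing: no change — [btshgu]

[btshgu]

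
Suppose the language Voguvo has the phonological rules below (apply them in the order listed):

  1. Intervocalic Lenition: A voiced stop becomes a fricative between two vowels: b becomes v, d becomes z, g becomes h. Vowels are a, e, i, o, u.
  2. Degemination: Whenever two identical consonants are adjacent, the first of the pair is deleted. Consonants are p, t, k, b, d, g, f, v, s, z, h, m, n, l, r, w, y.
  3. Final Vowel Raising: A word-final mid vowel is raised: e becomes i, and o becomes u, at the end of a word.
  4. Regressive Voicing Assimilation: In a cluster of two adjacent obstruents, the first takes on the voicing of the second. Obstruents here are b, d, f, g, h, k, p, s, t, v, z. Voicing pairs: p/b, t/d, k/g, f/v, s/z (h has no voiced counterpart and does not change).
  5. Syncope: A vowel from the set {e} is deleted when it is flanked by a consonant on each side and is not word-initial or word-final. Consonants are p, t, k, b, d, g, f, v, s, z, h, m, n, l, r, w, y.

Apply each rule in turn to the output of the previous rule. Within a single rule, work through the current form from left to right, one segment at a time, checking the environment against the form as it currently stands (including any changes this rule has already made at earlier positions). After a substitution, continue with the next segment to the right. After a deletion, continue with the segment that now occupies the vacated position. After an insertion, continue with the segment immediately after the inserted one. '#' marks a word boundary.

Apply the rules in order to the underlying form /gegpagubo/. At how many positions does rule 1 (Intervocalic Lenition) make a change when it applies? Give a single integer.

1 Intervocalic Lenition: [gegpagubo] → [gegpahuvo]
2 Degemination: no change — [gegpahuvo]
3 Final Vowel Raising: [gegpahuvo] → [gegpahuvu]
4 Regressive Voicing Assimilation: [gegpahuvu] → [gekpahuvu]
5 Syncope: [gekpahuvu] → [gkpahuvu]
Rule 1 changed 2 position(s).

2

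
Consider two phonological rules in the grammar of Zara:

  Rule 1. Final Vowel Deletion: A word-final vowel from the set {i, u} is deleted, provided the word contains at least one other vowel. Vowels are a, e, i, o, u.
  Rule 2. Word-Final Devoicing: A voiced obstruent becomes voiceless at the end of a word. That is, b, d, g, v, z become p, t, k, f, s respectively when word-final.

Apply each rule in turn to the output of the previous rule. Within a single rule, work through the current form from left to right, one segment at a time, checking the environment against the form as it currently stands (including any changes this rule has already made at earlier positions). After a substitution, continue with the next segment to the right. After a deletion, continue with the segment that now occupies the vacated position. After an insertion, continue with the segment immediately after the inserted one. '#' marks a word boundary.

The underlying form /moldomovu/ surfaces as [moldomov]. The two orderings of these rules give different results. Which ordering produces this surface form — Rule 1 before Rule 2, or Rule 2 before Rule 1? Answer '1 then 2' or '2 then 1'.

2 then 1

Order 1 then 2:
  1 Final Vowel Deletion: [moldomovu] → [moldomov]
  2 Word-Final Devoicing: [moldomov] → [moldomof]
  result: [moldomof]
Order 2 then 1:
  2 Word-Final Devoicing: no change — [moldomovu]
  1 Final Vowel Deletion: [moldomovu] → [moldomov]
  result: [moldomov]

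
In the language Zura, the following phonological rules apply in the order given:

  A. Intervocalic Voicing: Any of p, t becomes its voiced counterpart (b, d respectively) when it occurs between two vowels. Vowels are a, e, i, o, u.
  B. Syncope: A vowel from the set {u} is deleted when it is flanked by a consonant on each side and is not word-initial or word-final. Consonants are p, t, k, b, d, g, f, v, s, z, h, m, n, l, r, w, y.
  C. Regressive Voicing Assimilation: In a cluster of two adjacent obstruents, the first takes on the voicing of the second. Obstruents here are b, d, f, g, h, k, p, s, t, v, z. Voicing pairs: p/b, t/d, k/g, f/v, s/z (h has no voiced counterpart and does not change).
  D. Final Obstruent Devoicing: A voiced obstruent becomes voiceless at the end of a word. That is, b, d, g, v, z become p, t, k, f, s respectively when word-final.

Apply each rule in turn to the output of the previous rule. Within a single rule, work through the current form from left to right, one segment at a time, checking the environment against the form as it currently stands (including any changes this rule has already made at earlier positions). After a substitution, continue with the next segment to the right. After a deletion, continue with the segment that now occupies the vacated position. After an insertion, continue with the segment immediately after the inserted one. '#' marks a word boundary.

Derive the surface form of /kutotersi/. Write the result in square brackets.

[gdodersi]

A Intervocalic Voicing: [kutotersi] → [kudodersi]
B Syncope: [kudodersi] → [kdodersi]
C Regressive Voicing Assimilation: [kdodersi] → [gdodersi]
D Final Obstruent Devoicing: no change — [gdodersi]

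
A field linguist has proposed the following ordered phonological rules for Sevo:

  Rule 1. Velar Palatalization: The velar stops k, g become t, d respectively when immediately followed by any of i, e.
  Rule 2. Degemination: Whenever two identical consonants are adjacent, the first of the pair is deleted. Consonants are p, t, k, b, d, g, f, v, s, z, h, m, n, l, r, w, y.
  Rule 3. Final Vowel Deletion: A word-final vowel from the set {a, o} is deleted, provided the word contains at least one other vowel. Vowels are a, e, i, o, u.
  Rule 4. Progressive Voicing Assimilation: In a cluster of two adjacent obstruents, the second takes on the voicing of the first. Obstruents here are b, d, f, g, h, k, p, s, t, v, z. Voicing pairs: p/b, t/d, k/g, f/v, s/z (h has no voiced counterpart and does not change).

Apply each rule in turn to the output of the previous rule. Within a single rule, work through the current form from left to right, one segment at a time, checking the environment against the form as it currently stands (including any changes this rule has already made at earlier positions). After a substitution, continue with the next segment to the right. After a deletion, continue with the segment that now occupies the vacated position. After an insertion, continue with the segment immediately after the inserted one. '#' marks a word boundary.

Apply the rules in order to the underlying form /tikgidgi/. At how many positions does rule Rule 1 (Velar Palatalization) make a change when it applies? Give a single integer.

2

Rule 1 Velar Palatalization: [tikgidgi] → [tikdiddi]
Rule 2 Degemination: [tikdiddi] → [tikdidi]
Rule 3 Final Vowel Deletion: no change — [tikdidi]
Rule 4 Progressive Voicing Assimilation: [tikdidi] → [tiktidi]
Rule Rule 1 changed 2 position(s).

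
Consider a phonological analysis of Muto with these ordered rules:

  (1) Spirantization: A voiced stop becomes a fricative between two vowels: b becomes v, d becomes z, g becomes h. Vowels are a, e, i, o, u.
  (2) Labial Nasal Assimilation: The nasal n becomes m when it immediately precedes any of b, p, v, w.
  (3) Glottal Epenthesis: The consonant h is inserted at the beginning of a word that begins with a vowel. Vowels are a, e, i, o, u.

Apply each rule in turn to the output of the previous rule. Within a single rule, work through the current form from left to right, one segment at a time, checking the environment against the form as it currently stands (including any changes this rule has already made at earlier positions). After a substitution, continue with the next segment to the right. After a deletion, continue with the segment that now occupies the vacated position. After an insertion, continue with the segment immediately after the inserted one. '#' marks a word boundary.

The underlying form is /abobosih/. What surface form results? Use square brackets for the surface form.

[havovosih]

(1) Spirantization: [abobosih] → [avovosih]
(2) Labial Nasal Assimilation: no change — [avovosih]
(3) Glottal Epenthesis: [avovosih] → [havovosih]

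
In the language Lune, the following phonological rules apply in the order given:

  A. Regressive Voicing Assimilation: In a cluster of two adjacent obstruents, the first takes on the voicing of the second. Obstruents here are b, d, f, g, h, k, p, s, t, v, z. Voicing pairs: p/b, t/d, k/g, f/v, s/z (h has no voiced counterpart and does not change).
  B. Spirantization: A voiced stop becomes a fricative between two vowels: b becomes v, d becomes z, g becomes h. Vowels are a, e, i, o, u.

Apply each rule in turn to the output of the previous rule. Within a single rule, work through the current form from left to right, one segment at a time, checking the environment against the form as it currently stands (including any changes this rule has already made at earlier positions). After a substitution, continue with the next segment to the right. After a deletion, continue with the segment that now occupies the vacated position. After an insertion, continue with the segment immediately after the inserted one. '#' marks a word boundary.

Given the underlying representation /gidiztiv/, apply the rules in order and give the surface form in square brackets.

[gizistiv]

A Regressive Voicing Assimilation: [gidiztiv] → [gidistiv]
B Spirantization: [gidistiv] → [gizistiv]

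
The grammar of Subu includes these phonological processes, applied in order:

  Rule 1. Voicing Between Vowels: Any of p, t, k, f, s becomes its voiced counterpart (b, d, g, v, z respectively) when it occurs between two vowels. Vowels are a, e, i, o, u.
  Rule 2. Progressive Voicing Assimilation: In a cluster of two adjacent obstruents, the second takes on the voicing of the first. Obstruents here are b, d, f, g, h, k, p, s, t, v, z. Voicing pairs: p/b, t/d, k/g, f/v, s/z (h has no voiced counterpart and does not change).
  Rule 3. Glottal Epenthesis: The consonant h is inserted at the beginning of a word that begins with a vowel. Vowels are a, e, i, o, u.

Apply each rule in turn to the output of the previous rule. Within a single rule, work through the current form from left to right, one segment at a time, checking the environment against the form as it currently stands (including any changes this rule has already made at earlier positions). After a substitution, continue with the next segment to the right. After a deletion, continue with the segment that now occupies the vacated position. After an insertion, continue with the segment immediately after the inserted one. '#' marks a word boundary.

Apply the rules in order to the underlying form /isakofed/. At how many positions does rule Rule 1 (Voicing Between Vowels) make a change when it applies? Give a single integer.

3

Rule 1 Voicing Between Vowels: [isakofed] → [izagoved]
Rule 2 Progressive Voicing Assimilation: no change — [izagoved]
Rule 3 Glottal Epenthesis: [izagoved] → [hizagoved]
Rule Rule 1 changed 3 position(s).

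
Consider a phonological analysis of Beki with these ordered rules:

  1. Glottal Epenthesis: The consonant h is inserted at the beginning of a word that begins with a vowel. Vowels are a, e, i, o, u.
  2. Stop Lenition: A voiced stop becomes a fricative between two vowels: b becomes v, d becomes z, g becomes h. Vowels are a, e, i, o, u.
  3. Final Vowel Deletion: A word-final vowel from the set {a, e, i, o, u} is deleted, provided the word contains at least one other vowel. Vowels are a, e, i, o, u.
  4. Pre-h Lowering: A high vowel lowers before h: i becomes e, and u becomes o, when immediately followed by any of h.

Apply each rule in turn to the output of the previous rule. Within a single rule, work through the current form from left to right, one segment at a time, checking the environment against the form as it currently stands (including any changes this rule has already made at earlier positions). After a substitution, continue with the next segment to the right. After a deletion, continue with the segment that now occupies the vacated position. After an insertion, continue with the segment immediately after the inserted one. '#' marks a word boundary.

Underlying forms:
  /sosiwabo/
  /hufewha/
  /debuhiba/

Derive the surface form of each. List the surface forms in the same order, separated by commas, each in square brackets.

/sosiwabo/:
  1 Glottal Epenthesis: no change — [sosiwabo]
  2 Stop Lenition: [sosiwabo] → [sosiwavo]
  3 Final Vowel Deletion: [sosiwavo] → [sosiwav]
  4 Pre-h Lowering: no change — [sosiwav]
/hufewha/:
  1 Glottal Epenthesis: no change — [hufewha]
  2 Stop Lenition: no change — [hufewha]
  3 Final Vowel Deletion: [hufewha] → [hufewh]
  4 Pre-h Lowering: no change — [hufewh]
/debuhiba/:
  1 Glottal Epenthesis: no change — [debuhiba]
  2 Stop Lenition: [debuhiba] → [devuhiva]
  3 Final Vowel Deletion: [devuhiva] → [devuhiv]
  4 Pre-h Lowering: [devuhiv] → [devohiv]

[sosiwav], [hufewh], [devohiv]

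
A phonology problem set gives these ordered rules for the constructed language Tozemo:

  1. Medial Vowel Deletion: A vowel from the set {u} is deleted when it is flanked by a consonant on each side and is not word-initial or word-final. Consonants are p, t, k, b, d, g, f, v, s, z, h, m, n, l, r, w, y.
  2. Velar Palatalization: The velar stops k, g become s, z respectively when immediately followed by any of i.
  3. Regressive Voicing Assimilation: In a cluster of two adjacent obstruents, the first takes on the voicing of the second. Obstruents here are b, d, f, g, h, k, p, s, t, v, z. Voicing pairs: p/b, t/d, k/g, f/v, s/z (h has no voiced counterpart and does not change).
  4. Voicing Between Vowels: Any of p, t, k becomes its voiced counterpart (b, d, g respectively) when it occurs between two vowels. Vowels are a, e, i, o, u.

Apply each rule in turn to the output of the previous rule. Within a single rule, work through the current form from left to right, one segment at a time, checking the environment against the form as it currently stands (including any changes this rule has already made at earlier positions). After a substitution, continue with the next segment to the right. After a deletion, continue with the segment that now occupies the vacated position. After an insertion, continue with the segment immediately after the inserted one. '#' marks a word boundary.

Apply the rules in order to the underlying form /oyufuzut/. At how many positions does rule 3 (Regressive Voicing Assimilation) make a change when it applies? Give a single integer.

2

1 Medial Vowel Deletion: [oyufuzut] → [oyfzt]
2 Velar Palatalization: no change — [oyfzt]
3 Regressive Voicing Assimilation: [oyfzt] → [oyvst]
4 Voicing Between Vowels: no change — [oyvst]
Rule 3 changed 2 position(s).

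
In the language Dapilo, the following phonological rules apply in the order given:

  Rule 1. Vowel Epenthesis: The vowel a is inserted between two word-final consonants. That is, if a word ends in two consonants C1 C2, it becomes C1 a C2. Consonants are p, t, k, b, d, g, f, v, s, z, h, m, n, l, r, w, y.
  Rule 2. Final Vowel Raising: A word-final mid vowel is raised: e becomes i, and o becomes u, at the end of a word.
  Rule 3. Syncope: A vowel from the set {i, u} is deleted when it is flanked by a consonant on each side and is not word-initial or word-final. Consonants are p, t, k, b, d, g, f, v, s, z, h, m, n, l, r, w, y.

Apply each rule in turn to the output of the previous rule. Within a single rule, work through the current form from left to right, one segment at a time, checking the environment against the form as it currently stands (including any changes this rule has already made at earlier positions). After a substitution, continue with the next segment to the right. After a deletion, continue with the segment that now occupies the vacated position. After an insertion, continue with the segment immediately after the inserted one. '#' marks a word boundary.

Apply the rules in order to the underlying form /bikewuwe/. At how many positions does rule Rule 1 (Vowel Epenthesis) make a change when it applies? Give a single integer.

Rule 1 Vowel Epenthesis: no change — [bikewuwe]
Rule 2 Final Vowel Raising: [bikewuwe] → [bikewuwi]
Rule 3 Syncope: [bikewuwi] → [bkewwi]
Rule Rule 1 changed 0 position(s).

0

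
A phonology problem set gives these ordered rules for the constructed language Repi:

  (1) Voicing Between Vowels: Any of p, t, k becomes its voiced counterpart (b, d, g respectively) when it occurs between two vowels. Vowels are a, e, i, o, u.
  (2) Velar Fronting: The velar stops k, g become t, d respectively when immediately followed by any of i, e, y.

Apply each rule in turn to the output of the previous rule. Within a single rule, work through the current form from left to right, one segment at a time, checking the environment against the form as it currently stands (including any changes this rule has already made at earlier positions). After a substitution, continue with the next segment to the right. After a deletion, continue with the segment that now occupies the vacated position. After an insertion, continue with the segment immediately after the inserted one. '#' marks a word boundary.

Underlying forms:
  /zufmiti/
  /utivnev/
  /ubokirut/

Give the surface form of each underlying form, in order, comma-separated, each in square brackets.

/zufmiti/:
  (1) Voicing Between Vowels: [zufmiti] → [zufmidi]
  (2) Velar Fronting: no change — [zufmidi]
/utivnev/:
  (1) Voicing Between Vowels: [utivnev] → [udivnev]
  (2) Velar Fronting: no change — [udivnev]
/ubokirut/:
  (1) Voicing Between Vowels: [ubokirut] → [ubogirut]
  (2) Velar Fronting: [ubogirut] → [ubodirut]

[zufmidi], [udivnev], [ubodirut]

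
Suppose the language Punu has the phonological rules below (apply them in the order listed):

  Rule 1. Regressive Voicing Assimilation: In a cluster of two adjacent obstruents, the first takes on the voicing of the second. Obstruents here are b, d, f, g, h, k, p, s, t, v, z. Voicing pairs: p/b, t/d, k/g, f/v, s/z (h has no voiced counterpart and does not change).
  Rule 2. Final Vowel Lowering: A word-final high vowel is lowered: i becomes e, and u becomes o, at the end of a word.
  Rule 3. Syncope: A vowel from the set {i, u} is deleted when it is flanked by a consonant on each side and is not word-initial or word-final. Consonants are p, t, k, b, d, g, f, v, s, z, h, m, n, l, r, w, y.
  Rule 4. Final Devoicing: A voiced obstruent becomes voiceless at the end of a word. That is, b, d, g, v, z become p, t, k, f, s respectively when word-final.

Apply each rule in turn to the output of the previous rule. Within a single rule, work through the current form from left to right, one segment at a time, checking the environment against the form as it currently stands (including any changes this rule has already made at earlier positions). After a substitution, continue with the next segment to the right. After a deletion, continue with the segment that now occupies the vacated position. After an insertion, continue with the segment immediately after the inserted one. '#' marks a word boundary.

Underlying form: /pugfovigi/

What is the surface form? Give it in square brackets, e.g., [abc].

[pkfovge]

Rule 1 Regressive Voicing Assimilation: [pugfovigi] → [pukfovigi]
Rule 2 Final Vowel Lowering: [pukfovigi] → [pukfovige]
Rule 3 Syncope: [pukfovige] → [pkfovge]
Rule 4 Final Devoicing: no change — [pkfovge]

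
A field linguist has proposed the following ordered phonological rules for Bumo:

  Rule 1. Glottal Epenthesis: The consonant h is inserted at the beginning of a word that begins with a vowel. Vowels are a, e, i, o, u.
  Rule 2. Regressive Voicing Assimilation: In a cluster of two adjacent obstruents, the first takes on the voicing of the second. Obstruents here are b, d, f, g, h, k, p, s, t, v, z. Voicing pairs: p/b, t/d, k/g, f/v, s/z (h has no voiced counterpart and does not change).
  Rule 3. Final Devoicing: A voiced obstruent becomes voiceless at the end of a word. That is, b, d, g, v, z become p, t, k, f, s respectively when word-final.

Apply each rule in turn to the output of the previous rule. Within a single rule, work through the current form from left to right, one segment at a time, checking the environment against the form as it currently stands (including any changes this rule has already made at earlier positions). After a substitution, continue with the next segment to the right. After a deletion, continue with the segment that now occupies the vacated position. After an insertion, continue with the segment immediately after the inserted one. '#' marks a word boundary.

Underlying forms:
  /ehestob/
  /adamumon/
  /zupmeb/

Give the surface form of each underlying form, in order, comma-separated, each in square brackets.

[hehestop], [hadamumon], [zupmep]

/ehestob/:
  Rule 1 Glottal Epenthesis: [ehestob] → [hehestob]
  Rule 2 Regressive Voicing Assimilation: no change — [hehestob]
  Rule 3 Final Devoicing: [hehestob] → [hehestop]
/adamumon/:
  Rule 1 Glottal Epenthesis: [adamumon] → [hadamumon]
  Rule 2 Regressive Voicing Assimilation: no change — [hadamumon]
  Rule 3 Final Devoicing: no change — [hadamumon]
/zupmeb/:
  Rule 1 Glottal Epenthesis: no change — [zupmeb]
  Rule 2 Regressive Voicing Assimilation: no change — [zupmeb]
  Rule 3 Final Devoicing: [zupmeb] → [zupmep]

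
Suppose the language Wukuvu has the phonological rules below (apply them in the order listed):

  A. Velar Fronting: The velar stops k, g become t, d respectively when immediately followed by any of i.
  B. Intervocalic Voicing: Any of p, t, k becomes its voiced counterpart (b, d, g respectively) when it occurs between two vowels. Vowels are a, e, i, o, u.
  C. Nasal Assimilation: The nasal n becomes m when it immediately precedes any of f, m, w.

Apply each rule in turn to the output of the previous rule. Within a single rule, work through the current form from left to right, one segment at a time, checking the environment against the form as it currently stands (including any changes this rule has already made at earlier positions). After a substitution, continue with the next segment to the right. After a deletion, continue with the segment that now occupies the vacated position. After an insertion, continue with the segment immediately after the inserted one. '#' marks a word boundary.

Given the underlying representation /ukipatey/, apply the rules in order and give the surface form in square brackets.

A Velar Fronting: [ukipatey] → [utipatey]
B Intervocalic Voicing: [utipatey] → [udibadey]
C Nasal Assimilation: no change — [udibadey]

[udibadey]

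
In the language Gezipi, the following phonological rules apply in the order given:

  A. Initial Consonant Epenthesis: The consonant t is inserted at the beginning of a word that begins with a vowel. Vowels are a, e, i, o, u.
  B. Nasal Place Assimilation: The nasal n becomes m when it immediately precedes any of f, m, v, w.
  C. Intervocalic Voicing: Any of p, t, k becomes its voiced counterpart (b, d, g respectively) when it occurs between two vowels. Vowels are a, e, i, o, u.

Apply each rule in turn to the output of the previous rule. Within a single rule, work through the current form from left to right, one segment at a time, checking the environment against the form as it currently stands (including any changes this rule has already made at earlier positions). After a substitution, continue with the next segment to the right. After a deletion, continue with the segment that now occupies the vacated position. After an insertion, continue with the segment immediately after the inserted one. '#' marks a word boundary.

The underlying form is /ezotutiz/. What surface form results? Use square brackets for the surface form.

[tezodudiz]

A Initial Consonant Epenthesis: [ezotutiz] → [tezotutiz]
B Nasal Place Assimilation: no change — [tezotutiz]
C Intervocalic Voicing: [tezotutiz] → [tezodudiz]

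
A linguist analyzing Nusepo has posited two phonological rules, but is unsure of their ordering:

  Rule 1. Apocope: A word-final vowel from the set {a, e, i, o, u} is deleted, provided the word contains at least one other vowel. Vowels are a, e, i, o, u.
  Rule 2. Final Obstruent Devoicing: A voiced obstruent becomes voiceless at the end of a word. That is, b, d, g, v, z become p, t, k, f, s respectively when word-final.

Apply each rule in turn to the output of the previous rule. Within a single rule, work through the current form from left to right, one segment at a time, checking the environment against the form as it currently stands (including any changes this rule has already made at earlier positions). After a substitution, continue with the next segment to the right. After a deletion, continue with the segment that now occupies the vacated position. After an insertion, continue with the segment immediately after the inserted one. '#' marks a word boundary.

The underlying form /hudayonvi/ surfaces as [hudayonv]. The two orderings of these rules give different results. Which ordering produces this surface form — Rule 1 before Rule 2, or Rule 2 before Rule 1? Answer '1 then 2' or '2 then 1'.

2 then 1

Order 1 then 2:
  1 Apocope: [hudayonvi] → [hudayonv]
  2 Final Obstruent Devoicing: [hudayonv] → [hudayonf]
  result: [hudayonf]
Order 2 then 1:
  2 Final Obstruent Devoicing: no change — [hudayonvi]
  1 Apocope: [hudayonvi] → [hudayonv]
  result: [hudayonv]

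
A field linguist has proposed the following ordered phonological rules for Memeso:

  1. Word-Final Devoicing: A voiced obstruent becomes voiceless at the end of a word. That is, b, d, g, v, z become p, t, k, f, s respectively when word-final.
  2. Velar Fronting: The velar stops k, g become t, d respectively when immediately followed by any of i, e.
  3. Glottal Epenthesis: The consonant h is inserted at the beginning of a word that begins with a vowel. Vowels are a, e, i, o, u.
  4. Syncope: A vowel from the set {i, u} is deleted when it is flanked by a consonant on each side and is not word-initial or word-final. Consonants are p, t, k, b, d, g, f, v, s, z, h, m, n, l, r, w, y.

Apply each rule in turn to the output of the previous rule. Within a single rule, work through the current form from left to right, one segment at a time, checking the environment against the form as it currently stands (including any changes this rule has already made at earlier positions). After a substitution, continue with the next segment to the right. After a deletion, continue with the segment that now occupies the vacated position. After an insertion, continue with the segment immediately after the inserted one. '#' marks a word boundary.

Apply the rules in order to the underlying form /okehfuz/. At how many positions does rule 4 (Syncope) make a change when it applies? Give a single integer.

1

1 Word-Final Devoicing: [okehfuz] → [okehfus]
2 Velar Fronting: [okehfus] → [otehfus]
3 Glottal Epenthesis: [otehfus] → [hotehfus]
4 Syncope: [hotehfus] → [hotehfs]
Rule 4 changed 1 position(s).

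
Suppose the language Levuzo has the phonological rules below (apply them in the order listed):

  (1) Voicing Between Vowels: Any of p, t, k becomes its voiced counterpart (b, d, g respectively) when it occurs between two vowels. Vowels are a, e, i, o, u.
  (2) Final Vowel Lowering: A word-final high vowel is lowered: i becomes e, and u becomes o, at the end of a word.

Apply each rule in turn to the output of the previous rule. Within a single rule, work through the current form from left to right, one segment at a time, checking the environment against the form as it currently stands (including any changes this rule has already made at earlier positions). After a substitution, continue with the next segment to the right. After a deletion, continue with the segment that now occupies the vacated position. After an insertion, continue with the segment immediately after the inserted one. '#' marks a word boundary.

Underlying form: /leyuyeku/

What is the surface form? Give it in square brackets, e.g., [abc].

(1) Voicing Between Vowels: [leyuyeku] → [leyuyegu]
(2) Final Vowel Lowering: [leyuyegu] → [leyuyego]

[leyuyego]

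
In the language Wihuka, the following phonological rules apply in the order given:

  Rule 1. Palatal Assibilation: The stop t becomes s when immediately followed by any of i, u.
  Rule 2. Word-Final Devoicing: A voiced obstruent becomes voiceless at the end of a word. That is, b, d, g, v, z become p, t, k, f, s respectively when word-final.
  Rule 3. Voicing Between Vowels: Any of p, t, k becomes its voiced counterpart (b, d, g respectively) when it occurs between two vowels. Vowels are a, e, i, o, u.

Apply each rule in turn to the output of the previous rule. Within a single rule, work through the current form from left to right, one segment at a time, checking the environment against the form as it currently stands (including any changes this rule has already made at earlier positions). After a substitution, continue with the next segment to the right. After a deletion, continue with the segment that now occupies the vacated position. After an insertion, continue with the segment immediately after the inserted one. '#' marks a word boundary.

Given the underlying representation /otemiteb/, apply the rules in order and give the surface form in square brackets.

[odemidep]

Rule 1 Palatal Assibilation: no change — [otemiteb]
Rule 2 Word-Final Devoicing: [otemiteb] → [otemitep]
Rule 3 Voicing Between Vowels: [otemitep] → [odemidep]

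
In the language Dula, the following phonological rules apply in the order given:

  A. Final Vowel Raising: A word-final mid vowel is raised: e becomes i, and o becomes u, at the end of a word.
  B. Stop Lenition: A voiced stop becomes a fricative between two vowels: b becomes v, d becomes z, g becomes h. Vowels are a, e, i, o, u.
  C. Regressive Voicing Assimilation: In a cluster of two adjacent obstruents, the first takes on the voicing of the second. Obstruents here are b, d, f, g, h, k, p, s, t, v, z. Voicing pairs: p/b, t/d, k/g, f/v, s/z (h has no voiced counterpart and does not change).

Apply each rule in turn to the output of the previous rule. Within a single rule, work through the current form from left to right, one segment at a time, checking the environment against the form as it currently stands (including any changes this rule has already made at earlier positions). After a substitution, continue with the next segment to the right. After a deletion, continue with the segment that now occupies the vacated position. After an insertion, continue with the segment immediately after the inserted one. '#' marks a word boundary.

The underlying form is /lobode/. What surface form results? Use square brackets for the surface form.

A Final Vowel Raising: [lobode] → [lobodi]
B Stop Lenition: [lobodi] → [lovozi]
C Regressive Voicing Assimilation: no change — [lovozi]

[lovozi]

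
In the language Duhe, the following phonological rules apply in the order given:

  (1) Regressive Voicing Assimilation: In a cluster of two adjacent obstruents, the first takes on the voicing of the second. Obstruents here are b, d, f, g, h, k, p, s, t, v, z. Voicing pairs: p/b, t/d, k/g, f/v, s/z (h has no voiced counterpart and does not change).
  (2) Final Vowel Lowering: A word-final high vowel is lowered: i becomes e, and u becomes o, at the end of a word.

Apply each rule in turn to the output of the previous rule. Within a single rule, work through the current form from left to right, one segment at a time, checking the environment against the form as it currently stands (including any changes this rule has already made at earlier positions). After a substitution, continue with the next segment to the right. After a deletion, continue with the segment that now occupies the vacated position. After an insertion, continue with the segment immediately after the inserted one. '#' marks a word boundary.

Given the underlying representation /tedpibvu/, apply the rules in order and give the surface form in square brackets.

[tetpibvo]

(1) Regressive Voicing Assimilation: [tedpibvu] → [tetpibvu]
(2) Final Vowel Lowering: [tetpibvu] → [tetpibvo]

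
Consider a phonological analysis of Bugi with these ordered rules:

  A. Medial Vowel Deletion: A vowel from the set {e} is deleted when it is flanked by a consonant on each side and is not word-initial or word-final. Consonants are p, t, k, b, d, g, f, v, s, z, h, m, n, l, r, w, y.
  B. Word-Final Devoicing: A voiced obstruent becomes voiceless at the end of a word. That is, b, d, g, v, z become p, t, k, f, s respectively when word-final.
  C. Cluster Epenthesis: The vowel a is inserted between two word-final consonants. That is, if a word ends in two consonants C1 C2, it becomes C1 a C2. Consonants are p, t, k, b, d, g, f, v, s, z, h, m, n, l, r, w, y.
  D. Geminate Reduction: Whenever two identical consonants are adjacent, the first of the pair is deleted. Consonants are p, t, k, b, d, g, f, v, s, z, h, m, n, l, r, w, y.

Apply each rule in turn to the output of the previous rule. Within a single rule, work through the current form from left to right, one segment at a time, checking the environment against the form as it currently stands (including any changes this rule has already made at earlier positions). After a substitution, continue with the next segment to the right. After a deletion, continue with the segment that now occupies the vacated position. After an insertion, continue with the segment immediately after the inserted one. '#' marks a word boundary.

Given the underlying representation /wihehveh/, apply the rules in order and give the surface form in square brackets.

A Medial Vowel Deletion: [wihehveh] → [wihhvh]
B Word-Final Devoicing: no change — [wihhvh]
C Cluster Epenthesis: [wihhvh] → [wihhvah]
D Geminate Reduction: [wihhvah] → [wihvah]

[wihvah]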